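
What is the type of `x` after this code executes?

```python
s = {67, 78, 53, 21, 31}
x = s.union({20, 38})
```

set.union() returns a new set

set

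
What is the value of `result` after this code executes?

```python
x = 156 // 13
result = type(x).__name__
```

x is int; result = 'int'

'int'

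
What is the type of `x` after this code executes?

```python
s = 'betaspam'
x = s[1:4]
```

Slicing a str returns str

str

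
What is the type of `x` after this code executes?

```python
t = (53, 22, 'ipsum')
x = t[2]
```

Index 2 of tuple is a str literal

str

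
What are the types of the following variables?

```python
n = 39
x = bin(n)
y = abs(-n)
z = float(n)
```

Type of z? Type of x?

float() returns float; bin() returns str

float, str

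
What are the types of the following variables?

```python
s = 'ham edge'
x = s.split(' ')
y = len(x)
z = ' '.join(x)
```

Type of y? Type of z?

len() returns int; str.join() returns str

int, str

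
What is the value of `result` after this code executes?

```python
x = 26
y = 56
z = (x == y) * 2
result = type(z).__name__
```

x is int; y is int; z is int; result = 'int'

'int'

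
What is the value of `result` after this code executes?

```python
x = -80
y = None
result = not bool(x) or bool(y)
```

x = -80; y = None; result = False

False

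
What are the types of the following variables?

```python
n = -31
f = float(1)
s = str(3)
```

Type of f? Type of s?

f is assigned the result of calling float(), which returns a float; s is assigned the result of calling str(), which returns a str

float, str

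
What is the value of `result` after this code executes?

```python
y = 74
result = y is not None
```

y = 74; result = True

True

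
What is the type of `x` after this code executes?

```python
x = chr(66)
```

chr() returns str (single char)

str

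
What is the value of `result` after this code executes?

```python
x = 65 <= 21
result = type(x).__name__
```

x is bool; result = 'bool'

'bool'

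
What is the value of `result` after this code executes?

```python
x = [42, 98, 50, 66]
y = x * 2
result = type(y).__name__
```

x is list; y is list; result = 'list'

'list'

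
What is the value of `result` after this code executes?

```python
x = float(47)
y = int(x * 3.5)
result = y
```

x = 47.0; y = 164; result = 164

164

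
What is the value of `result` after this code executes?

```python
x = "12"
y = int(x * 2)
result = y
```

x = '12'; y = 1212; result = 1212

1212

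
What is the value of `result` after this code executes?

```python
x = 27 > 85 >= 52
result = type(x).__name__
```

x is bool; result = 'bool'

'bool'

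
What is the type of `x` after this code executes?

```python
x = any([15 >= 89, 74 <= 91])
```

any() returns bool

bool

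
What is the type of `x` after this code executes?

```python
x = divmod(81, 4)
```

divmod() returns tuple of (quotient, remainder)

tuple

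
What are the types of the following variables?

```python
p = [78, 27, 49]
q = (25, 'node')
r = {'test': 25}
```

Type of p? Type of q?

p is assigned a list literal (square brackets); q is assigned a tuple (parenthesized, comma-separated values)

list, tuple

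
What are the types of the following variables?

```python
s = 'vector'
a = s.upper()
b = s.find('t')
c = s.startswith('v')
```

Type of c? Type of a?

startswith() returns bool; upper() returns str

bool, str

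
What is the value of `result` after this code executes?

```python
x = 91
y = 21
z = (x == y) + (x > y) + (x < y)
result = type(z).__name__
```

x is int; y is int; z is int; result = 'int'

'int'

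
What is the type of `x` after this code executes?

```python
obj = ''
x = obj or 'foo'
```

'or' returns first truthy value (str)

str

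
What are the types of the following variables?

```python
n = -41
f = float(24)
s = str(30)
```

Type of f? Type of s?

f is assigned the result of calling float(), which returns a float; s is assigned the result of calling str(), which returns a str

float, str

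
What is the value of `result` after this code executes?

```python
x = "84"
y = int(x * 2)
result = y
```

x = '84'; y = 8484; result = 8484

8484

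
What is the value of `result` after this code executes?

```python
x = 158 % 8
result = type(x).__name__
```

x is int; result = 'int'

'int'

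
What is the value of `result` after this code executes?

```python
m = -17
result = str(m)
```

m = -17; result = '-17'

'-17'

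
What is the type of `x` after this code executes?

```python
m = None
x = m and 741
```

'and' returns first falsy value (None)

NoneType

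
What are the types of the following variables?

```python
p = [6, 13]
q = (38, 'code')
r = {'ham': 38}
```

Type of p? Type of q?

p is assigned a list literal (square brackets); q is assigned a tuple (parenthesized, comma-separated values)

list, tuple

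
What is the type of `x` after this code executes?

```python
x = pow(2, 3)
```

pow(int, int) returns int

int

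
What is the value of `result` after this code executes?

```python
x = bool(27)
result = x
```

x = True; result = True

True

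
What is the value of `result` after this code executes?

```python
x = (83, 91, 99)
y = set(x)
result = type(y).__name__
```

x is tuple; y is set; result = 'set'

'set'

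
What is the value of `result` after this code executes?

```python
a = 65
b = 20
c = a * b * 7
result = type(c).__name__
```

a is int; b is int; c is int; result = 'int'

'int'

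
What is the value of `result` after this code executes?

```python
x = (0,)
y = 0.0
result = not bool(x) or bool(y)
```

x = (0,); y = 0.0; result = False

False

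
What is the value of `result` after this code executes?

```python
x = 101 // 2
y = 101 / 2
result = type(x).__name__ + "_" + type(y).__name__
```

x is int; y is float; result = 'int_float'

'int_float'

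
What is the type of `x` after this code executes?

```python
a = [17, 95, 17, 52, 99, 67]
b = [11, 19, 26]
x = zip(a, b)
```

zip() returns a zip object

zip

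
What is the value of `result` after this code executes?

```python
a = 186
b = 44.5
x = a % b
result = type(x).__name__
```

a is int; b is float; x is float; result = 'float'

'float'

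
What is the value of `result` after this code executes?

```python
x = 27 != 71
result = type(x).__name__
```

x is bool; result = 'bool'

'bool'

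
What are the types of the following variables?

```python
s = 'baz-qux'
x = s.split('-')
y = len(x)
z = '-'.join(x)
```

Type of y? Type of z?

len() returns int; str.join() returns str

int, str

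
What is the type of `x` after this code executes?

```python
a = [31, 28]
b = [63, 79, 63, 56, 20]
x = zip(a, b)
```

zip() returns a zip object

zip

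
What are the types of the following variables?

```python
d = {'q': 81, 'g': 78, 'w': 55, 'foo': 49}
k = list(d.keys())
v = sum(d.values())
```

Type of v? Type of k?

sum of ints is int; list() converts to list

int, list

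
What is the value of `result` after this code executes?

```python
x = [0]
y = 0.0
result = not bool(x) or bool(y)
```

x = [0]; y = 0.0; result = False

False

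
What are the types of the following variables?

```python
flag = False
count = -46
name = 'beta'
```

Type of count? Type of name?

count is assigned a bare integer (no decimal point), so it is an int; name is assigned a quoted string literal, so it is a str

int, str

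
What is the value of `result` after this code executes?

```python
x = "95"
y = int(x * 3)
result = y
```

x = '95'; y = 959595; result = 959595

959595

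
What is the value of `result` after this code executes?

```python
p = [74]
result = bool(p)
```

p = [74]; result = True

True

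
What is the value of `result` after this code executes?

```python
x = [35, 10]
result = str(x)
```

x = [35, 10]; result = '[35, 10]'

'[35, 10]'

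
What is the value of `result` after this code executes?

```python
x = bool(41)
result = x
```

x = True; result = True

True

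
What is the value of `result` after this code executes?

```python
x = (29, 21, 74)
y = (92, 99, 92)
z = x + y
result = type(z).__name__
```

x is tuple; y is tuple; z is tuple; result = 'tuple'

'tuple'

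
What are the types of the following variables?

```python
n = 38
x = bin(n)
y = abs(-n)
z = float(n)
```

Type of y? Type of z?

abs() of int returns int; float() returns float

int, float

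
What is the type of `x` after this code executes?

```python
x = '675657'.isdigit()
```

str.isdigit() returns bool

bool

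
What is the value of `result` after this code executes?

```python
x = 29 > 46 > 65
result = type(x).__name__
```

x is bool; result = 'bool'

'bool'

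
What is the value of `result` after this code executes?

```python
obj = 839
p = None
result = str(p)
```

obj = 839; p = None; result = 'None'

'None'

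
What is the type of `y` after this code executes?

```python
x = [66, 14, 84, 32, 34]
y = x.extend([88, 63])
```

list.extend() returns None

NoneType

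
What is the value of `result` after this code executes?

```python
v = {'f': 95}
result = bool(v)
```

v = {'f': 95}; result = True

True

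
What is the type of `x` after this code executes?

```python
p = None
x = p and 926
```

'and' returns first falsy value (None)

NoneType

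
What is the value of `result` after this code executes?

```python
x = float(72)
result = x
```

x = 72.0; result = 72.0

72.0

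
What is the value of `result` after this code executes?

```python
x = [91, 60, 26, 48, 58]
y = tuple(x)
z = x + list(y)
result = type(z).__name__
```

x is list; y is tuple; z is list; result = 'list'

'list'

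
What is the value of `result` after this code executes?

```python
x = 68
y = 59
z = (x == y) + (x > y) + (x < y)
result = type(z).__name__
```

x is int; y is int; z is int; result = 'int'

'int'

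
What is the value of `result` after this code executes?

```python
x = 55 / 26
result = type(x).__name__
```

x is float; result = 'float'

'float'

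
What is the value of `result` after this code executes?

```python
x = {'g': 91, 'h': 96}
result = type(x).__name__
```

x is dict; result = 'dict'

'dict'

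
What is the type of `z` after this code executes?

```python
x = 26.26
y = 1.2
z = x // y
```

float // float = float

float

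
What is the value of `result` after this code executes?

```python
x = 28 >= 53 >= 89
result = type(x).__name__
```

x is bool; result = 'bool'

'bool'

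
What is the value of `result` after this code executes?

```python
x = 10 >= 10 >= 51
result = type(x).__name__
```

x is bool; result = 'bool'

'bool'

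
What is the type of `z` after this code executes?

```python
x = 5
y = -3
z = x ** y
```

int ** negative = float

float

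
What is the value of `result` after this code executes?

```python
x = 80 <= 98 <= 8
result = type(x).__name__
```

x is bool; result = 'bool'

'bool'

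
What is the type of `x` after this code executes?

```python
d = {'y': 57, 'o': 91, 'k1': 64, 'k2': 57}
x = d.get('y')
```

dict.get() returns value type when found

int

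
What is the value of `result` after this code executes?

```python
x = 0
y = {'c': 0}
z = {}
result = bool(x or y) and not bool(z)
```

x = 0; y = {'c': 0}; z = {}; result = True

True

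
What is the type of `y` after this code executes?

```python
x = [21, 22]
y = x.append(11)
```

list.append() returns None (mutates in place)

NoneType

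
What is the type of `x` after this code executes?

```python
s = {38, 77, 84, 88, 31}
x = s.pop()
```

Popping from set[int] returns int

int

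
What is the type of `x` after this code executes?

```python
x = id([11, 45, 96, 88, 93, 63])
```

id() returns int

int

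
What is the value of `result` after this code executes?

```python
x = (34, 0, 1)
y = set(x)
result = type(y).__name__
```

x is tuple; y is set; result = 'set'

'set'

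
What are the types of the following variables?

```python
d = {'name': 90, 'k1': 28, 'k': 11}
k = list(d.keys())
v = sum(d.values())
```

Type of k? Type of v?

list() converts to list; sum of ints is int

list, int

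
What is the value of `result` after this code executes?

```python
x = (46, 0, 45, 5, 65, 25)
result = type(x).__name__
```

x is tuple; result = 'tuple'

'tuple'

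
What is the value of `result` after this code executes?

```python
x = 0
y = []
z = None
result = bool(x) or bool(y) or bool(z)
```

x = 0; y = []; z = None; result = False

False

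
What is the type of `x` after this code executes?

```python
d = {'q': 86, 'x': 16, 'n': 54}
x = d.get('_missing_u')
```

dict.get() returns None when key not found

NoneType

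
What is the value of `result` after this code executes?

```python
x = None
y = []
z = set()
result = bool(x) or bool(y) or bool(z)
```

x = None; y = []; z = set(); result = False

False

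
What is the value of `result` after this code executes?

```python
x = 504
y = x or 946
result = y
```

x = 504; y = 504; result = 504

504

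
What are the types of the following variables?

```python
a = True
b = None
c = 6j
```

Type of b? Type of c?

b is assigned None, whose type is NoneType; c is assigned 6j, an imaginary literal (j suffix), which has type complex

NoneType, complex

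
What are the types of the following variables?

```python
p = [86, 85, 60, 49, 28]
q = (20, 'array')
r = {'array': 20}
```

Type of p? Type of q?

p is assigned a list literal (square brackets); q is assigned a tuple (parenthesized, comma-separated values)

list, tuple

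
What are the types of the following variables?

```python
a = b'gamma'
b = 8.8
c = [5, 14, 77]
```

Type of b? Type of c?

b is assigned a number with a decimal point, so it is a float; c is assigned a list literal (square brackets)

float, list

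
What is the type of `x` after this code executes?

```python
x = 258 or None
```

'or' returns first truthy value

int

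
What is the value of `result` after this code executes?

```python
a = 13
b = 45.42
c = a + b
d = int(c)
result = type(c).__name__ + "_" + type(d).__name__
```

a is int; b is float; c is float; d is int; result = 'float_int'

'float_int'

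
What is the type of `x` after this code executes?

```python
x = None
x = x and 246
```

'and' returns first falsy value (None)

NoneType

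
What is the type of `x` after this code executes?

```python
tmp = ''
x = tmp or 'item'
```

'or' returns first truthy value (str)

str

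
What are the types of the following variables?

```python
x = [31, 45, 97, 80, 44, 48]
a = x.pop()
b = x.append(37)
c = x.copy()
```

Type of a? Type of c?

pop() returns element; copy() returns list

int, list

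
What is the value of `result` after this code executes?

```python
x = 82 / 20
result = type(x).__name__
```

x is float; result = 'float'

'float'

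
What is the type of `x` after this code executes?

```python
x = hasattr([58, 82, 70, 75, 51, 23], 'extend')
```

hasattr() returns bool

bool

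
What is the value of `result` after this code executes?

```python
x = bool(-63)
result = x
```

x = True; result = True

True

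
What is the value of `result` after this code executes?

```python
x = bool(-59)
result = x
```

x = True; result = True

True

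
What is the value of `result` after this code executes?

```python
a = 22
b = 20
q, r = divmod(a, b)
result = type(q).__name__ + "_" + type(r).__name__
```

a is int; b is int; q is int; r is int; result = 'int_int'

'int_int'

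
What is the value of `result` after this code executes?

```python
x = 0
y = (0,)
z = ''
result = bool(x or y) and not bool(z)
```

x = 0; y = (0,); z = ''; result = True

True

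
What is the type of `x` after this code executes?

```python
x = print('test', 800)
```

print() returns None

NoneType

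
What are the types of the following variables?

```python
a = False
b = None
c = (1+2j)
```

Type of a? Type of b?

a is assigned the constant False, which has type bool; b is assigned None, whose type is NoneType

bool, NoneType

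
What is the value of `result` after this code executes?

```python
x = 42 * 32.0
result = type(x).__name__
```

x is float; result = 'float'

'float'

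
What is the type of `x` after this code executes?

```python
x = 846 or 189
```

'or' returns first truthy value (int)

int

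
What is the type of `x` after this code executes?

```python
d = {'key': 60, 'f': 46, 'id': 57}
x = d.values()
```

.values() returns dict_values view

dict_values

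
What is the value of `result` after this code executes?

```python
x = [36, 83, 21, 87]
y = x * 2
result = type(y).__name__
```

x is list; y is list; result = 'list'

'list'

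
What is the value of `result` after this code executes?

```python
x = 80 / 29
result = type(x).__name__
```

x is float; result = 'float'

'float'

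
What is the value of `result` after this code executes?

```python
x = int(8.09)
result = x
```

x = 8; result = 8

8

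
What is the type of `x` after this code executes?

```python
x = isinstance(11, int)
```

isinstance() returns bool

bool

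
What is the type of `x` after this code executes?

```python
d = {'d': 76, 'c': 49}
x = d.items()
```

dict.items() returns dict_items view

dict_items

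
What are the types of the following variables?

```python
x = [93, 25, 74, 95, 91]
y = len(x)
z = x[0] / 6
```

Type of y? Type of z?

len() returns int; int / int = float

int, float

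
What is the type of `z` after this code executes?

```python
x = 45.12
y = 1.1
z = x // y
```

float // float = float

float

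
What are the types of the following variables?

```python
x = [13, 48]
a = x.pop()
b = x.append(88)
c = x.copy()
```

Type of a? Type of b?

pop() returns element; append() returns None

int, NoneType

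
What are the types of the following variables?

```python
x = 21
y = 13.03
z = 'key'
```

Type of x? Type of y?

x is assigned a bare integer (no decimal point), so it is an int; y is assigned a number with a decimal point, so it is a float

int, float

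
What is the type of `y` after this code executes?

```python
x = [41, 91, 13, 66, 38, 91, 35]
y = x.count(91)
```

list.count() returns int

int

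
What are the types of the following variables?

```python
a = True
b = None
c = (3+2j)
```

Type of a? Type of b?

a is assigned the constant True, which has type bool; b is assigned None, whose type is NoneType

bool, NoneType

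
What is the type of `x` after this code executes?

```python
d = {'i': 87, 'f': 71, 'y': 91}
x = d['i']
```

Accessing dict[str, int] with str key returns int

int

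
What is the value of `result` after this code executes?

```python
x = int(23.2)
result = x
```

x = 23; result = 23

23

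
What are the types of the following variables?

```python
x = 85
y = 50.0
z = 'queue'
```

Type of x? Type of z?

x is assigned a bare integer (no decimal point), so it is an int; z is assigned a quoted string literal, so it is a str

int, str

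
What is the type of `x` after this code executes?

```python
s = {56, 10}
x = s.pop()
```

Popping from set[int] returns int

int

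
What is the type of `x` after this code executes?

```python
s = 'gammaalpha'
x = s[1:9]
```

Slicing a str returns str

str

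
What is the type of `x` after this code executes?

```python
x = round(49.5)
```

round() with no decimal places returns int

int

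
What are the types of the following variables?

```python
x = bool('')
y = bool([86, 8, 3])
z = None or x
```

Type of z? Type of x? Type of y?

None or bool returns the bool; bool() returns bool; bool() returns bool

bool, bool, bool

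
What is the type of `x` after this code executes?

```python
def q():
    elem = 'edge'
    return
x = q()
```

Bare return returns None

NoneType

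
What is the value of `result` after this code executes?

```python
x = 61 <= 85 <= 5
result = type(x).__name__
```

x is bool; result = 'bool'

'bool'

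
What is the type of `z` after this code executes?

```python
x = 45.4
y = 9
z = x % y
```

float % int = float

float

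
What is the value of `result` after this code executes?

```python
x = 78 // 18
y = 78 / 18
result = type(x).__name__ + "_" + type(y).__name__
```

x is int; y is float; result = 'int_float'

'int_float'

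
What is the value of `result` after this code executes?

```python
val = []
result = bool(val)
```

val = []; result = False

False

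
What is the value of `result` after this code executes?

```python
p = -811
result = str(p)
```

p = -811; result = '-811'

'-811'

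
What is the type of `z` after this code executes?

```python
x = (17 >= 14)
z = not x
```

'not' returns bool

bool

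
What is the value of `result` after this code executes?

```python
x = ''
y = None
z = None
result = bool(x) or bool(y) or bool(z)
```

x = ''; y = None; z = None; result = False

False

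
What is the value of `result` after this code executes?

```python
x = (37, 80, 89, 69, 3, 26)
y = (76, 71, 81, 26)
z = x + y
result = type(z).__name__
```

x is tuple; y is tuple; z is tuple; result = 'tuple'

'tuple'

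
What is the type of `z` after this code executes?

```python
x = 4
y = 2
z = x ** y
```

positive int ** positive int = int

int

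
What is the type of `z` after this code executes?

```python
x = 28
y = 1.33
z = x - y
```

int - float = float

float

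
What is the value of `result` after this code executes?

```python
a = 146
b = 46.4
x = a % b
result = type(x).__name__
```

a is int; b is float; x is float; result = 'float'

'float'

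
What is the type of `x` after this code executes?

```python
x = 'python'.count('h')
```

str.count() returns int

int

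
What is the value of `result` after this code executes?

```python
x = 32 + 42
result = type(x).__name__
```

x is int; result = 'int'

'int'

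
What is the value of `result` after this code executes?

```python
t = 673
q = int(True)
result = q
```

t = 673; q = 1; result = 1

1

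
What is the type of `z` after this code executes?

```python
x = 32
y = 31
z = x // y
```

int // int = int

int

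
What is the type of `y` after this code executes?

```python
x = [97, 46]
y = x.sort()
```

list.sort() returns None (mutates in place)

NoneType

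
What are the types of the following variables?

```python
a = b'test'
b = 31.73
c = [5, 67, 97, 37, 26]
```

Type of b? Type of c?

b is assigned a number with a decimal point, so it is a float; c is assigned a list literal (square brackets)

float, list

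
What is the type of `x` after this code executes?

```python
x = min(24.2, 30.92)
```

min() of floats returns float

float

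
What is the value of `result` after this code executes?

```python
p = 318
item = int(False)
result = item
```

p = 318; item = 0; result = 0

0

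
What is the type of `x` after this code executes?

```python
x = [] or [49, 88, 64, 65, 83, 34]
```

'or' returns first truthy value (list)

list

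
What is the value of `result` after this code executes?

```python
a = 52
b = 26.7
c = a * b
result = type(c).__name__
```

a is int; b is float; c is float; result = 'float'

'float'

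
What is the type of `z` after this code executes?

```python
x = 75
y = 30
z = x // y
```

int // int = int

int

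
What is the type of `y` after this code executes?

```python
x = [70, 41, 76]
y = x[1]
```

Indexing list[int] returns int

int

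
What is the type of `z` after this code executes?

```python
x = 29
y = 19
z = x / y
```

int / int = float

float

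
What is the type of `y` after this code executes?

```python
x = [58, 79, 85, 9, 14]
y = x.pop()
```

list.pop() returns the popped element

int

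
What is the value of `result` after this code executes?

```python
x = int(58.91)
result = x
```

x = 58; result = 58

58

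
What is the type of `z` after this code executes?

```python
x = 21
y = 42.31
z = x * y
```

int * float = float

float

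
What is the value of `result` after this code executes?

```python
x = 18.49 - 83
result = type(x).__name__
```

x is float; result = 'float'

'float'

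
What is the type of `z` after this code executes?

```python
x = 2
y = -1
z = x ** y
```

int ** negative = float

float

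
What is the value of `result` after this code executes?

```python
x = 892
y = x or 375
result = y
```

x = 892; y = 892; result = 892

892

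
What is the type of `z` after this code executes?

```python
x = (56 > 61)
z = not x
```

'not' returns bool

bool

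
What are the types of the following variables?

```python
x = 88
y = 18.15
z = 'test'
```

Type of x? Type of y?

x is assigned a bare integer (no decimal point), so it is an int; y is assigned a number with a decimal point, so it is a float

int, float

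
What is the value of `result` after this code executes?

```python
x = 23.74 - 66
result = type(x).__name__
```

x is float; result = 'float'

'float'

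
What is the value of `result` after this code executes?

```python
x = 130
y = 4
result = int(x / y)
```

x = 130; y = 4; result = 32

32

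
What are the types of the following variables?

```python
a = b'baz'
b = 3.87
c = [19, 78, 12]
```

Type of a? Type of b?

a is assigned a bytes literal (b'...' prefix); b is assigned a number with a decimal point, so it is a float

bytes, float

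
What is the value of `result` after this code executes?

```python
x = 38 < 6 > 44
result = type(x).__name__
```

x is bool; result = 'bool'

'bool'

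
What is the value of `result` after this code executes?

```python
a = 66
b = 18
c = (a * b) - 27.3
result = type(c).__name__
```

a is int; b is int; c is float; result = 'float'

'float'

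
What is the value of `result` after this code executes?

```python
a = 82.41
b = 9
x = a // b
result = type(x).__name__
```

a is float; b is int; x is float; result = 'float'

'float'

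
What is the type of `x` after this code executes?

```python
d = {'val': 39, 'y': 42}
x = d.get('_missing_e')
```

dict.get() returns None when key not found

NoneType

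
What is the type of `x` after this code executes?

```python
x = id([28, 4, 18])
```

id() returns int

int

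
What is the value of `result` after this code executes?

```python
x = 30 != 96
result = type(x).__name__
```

x is bool; result = 'bool'

'bool'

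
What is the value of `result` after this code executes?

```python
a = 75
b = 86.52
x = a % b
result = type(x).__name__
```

a is int; b is float; x is float; result = 'float'

'float'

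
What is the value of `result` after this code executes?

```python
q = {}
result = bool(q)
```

q = {}; result = False

False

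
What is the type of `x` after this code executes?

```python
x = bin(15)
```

bin() returns str representation

str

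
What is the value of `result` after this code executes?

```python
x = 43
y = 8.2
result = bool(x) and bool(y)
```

x = 43; y = 8.2; result = True

True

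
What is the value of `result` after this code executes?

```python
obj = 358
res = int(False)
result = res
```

obj = 358; res = 0; result = 0

0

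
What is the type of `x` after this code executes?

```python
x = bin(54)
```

bin() returns str representation

str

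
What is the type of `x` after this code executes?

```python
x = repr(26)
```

repr() returns str

str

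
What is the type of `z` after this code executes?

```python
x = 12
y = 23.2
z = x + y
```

int + float = float

float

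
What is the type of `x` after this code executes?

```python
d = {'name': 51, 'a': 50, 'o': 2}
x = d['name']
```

Accessing dict[str, int] with str key returns int

int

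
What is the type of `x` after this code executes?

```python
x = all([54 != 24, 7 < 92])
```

all() returns bool

bool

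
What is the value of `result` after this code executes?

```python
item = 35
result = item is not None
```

item = 35; result = True

True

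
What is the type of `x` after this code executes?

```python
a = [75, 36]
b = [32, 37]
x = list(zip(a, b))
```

list(zip()) returns a list of tuples

list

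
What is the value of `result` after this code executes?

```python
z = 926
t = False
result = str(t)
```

z = 926; t = False; result = 'False'

'False'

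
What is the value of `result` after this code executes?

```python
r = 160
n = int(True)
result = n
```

r = 160; n = 1; result = 1

1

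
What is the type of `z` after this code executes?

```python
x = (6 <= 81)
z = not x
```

'not' returns bool

bool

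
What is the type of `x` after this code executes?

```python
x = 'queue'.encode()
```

str.encode() returns bytes

bytes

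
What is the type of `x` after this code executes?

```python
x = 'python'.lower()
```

str.lower() returns str

str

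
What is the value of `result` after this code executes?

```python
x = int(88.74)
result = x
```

x = 88; result = 88

88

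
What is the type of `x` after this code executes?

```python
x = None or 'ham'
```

'or' with None returns the other truthy value (str)

str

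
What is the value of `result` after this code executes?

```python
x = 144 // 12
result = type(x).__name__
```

x is int; result = 'int'

'int'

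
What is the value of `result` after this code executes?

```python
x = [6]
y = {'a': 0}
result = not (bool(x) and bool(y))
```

x = [6]; y = {'a': 0}; result = False

False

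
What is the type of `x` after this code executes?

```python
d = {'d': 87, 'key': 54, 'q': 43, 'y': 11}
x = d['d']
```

Accessing dict[str, int] with str key returns int

int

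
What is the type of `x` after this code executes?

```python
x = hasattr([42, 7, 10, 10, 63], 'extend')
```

hasattr() returns bool

bool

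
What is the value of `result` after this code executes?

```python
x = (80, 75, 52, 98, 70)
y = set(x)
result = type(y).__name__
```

x is tuple; y is set; result = 'set'

'set'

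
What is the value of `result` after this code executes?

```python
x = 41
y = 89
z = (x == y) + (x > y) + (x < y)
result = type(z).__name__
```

x is int; y is int; z is int; result = 'int'

'int'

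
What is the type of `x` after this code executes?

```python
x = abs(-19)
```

abs() of int returns int

int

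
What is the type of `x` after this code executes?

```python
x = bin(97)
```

bin() returns str representation

str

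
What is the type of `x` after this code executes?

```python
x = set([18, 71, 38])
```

set() constructor returns set

set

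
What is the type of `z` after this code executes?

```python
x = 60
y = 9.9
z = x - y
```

int - float = float

float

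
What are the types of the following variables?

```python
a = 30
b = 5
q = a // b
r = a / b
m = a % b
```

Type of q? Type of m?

// returns int; % of ints returns int

int, int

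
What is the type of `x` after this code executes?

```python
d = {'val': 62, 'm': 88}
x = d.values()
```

.values() returns dict_values view

dict_values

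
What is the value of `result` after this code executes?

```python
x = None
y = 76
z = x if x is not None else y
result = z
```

x = None; y = 76; z = 76; result = 76

76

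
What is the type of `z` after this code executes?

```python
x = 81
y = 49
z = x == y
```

Equality comparison returns bool

bool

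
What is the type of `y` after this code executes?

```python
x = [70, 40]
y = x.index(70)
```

list.index() returns int

int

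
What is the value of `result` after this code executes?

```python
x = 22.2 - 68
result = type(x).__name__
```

x is float; result = 'float'

'float'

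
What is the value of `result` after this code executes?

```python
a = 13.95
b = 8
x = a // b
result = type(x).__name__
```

a is float; b is int; x is float; result = 'float'

'float'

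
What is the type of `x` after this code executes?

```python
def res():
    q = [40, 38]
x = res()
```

Function without return returns None

NoneType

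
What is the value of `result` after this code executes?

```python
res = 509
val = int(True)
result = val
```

res = 509; val = 1; result = 1

1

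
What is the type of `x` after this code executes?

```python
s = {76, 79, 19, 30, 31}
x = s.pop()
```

Popping from set[int] returns int

int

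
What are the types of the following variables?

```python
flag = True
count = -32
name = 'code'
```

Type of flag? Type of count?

flag is assigned the constant True, which has type bool; count is assigned a bare integer (no decimal point), so it is an int

bool, int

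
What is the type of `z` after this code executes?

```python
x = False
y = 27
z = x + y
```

bool + int = int (bool is subclass of int)

int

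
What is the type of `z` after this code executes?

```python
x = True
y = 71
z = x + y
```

bool + int = int (bool is subclass of int)

int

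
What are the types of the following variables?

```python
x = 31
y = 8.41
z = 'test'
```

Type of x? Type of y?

x is assigned a bare integer (no decimal point), so it is an int; y is assigned a number with a decimal point, so it is a float

int, float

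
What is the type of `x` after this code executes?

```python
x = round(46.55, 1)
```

round() with decimal places returns float

float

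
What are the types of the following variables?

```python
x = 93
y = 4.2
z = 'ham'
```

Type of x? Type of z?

x is assigned a bare integer (no decimal point), so it is an int; z is assigned a quoted string literal, so it is a str

int, str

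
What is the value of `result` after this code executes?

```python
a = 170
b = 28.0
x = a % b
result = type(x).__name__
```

a is int; b is float; x is float; result = 'float'

'float'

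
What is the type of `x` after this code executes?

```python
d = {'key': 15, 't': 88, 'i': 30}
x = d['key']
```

Accessing dict[str, int] with str key returns int

int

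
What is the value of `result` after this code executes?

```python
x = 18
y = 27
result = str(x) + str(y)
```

x = 18; y = 27; result = '1827'

'1827'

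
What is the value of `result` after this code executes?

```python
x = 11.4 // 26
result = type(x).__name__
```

x is float; result = 'float'

'float'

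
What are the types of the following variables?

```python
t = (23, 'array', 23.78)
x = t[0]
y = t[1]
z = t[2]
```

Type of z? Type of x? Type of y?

tuple[2] is float; tuple[0] is int; tuple[1] is str

float, int, str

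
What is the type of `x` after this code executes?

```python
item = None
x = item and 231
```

'and' returns first falsy value (None)

NoneType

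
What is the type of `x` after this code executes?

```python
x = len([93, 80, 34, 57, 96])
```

len() always returns int

int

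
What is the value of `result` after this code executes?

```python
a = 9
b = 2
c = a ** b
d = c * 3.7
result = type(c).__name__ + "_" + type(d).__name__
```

a is int; b is int; c is int; d is float; result = 'int_float'

'int_float'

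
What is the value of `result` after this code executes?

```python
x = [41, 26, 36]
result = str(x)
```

x = [41, 26, 36]; result = '[41, 26, 36]'

'[41, 26, 36]'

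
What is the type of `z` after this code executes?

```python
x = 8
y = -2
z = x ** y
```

int ** negative = float

float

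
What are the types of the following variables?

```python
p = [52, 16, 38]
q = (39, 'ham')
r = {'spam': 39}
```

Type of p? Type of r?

p is assigned a list literal (square brackets); r is assigned a dict literal ({key: value})

list, dict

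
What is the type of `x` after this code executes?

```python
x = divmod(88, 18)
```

divmod() returns tuple of (quotient, remainder)

tuple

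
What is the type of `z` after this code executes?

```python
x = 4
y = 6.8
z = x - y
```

int - float = float

float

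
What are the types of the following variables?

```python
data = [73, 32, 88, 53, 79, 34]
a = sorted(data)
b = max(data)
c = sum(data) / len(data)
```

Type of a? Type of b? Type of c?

sorted() returns list; max of ints returns int; int / int = float

list, int, float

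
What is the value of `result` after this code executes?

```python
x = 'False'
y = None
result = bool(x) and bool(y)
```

x = 'False'; y = None; result = False

False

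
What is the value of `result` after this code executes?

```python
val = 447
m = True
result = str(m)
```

val = 447; m = True; result = 'True'

'True'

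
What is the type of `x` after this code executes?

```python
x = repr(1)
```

repr() returns str

str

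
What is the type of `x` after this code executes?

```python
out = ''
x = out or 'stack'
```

'or' returns first truthy value (str)

str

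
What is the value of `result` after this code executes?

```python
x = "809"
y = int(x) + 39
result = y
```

x = '809'; y = 848; result = 848

848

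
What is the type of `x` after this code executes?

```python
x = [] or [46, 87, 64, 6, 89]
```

'or' returns first truthy value (list)

list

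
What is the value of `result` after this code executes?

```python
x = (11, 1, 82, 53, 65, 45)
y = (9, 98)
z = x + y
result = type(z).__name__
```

x is tuple; y is tuple; z is tuple; result = 'tuple'

'tuple'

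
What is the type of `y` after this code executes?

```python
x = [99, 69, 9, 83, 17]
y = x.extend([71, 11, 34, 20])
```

list.extend() returns None

NoneType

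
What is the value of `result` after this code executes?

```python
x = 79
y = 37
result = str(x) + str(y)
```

x = 79; y = 37; result = '7937'

'7937'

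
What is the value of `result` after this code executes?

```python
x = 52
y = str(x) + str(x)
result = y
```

x = 52; y = '5252'; result = '5252'

'5252'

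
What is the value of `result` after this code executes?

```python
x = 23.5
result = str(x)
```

x = 23.5; result = '23.5'

'23.5'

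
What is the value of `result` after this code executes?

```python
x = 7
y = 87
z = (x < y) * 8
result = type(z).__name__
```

x is int; y is int; z is int; result = 'int'

'int'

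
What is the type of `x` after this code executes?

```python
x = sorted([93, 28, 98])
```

sorted() always returns list

list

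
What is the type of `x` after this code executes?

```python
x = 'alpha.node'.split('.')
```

str.split() returns list

list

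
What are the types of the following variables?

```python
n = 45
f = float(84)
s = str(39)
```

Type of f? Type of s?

f is assigned the result of calling float(), which returns a float; s is assigned the result of calling str(), which returns a str

float, str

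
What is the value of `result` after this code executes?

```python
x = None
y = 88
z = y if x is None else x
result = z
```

x = None; y = 88; z = 88; result = 88

88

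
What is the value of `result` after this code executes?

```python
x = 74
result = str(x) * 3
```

x = 74; result = '747474'

'747474'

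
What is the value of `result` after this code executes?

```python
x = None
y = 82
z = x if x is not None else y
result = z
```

x = None; y = 82; z = 82; result = 82

82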